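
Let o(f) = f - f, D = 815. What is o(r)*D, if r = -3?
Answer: 0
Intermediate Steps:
o(f) = 0
o(r)*D = 0*815 = 0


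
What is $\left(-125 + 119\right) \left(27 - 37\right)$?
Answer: $60$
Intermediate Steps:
$\left(-125 + 119\right) \left(27 - 37\right) = - 6 \left(27 - 37\right) = \left(-6\right) \left(-10\right) = 60$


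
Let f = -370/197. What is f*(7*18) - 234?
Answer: -92718/197 ≈ -470.65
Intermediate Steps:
f = -370/197 (f = -370*1/197 = -370/197 ≈ -1.8782)
f*(7*18) - 234 = -2590*18/197 - 234 = -370/197*126 - 234 = -46620/197 - 234 = -92718/197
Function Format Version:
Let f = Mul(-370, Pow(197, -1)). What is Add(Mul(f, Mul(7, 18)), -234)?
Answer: Rational(-92718, 197) ≈ -470.65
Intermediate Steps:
f = Rational(-370, 197) (f = Mul(-370, Rational(1, 197)) = Rational(-370, 197) ≈ -1.8782)
Add(Mul(f, Mul(7, 18)), -234) = Add(Mul(Rational(-370, 197), Mul(7, 18)), -234) = Add(Mul(Rational(-370, 197), 126), -234) = Add(Rational(-46620, 197), -234) = Rational(-92718, 197)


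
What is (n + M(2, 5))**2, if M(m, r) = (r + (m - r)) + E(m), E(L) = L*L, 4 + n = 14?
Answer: 256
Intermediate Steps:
n = 10 (n = -4 + 14 = 10)
E(L) = L**2
M(m, r) = m + m**2 (M(m, r) = (r + (m - r)) + m**2 = m + m**2)
(n + M(2, 5))**2 = (10 + 2*(1 + 2))**2 = (10 + 2*3)**2 = (10 + 6)**2 = 16**2 = 256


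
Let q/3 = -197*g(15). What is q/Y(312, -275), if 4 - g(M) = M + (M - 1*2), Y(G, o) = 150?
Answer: 2364/25 ≈ 94.560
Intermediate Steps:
g(M) = 6 - 2*M (g(M) = 4 - (M + (M - 1*2)) = 4 - (M + (M - 2)) = 4 - (M + (-2 + M)) = 4 - (-2 + 2*M) = 4 + (2 - 2*M) = 6 - 2*M)
q = 14184 (q = 3*(-197*(6 - 2*15)) = 3*(-197*(6 - 30)) = 3*(-197*(-24)) = 3*4728 = 14184)
q/Y(312, -275) = 14184/150 = 14184*(1/150) = 2364/25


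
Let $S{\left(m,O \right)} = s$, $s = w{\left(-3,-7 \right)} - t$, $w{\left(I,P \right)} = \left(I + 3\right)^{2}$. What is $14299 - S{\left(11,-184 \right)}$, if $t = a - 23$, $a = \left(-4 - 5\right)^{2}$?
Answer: $14357$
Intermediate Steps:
$w{\left(I,P \right)} = \left(3 + I\right)^{2}$
$a = 81$ ($a = \left(-9\right)^{2} = 81$)
$t = 58$ ($t = 81 - 23 = 58$)
$s = -58$ ($s = \left(3 - 3\right)^{2} - 58 = 0^{2} - 58 = 0 - 58 = -58$)
$S{\left(m,O \right)} = -58$
$14299 - S{\left(11,-184 \right)} = 14299 - -58 = 14299 + 58 = 14357$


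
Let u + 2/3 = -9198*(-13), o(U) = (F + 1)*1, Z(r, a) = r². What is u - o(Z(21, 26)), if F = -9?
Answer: 358744/3 ≈ 1.1958e+5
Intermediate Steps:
o(U) = -8 (o(U) = (-9 + 1)*1 = -8*1 = -8)
u = 358720/3 (u = -⅔ - 9198*(-13) = -⅔ + 119574 = 358720/3 ≈ 1.1957e+5)
u - o(Z(21, 26)) = 358720/3 - 1*(-8) = 358720/3 + 8 = 358744/3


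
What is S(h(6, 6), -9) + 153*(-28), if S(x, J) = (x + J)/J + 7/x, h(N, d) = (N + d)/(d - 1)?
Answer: -85607/20 ≈ -4280.4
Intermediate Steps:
h(N, d) = (N + d)/(-1 + d)
S(x, J) = 7/x + (J + x)/J (S(x, J) = (J + x)/J + 7/x = 7/x + (J + x)/J)
S(h(6, 6), -9) + 153*(-28) = (1 + 7/(((6 + 6)/(-1 + 6))) + ((6 + 6)/(-1 + 6))/(-9)) + 153*(-28) = (1 + 7/((12/5)) + (12/5)*(-⅑)) - 4284 = (1 + 7/(((⅕)*12)) + ((⅕)*12)*(-⅑)) - 4284 = (1 + 7/(12/5) + (12/5)*(-⅑)) - 4284 = (1 + 7*(5/12) - 4/15) - 4284 = (1 + 35/12 - 4/15) - 4284 = 73/20 - 4284 = -85607/20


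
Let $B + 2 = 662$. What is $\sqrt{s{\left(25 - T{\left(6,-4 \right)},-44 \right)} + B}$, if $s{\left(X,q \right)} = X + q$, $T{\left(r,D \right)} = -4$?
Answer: $\sqrt{645} \approx 25.397$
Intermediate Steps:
$B = 660$ ($B = -2 + 662 = 660$)
$\sqrt{s{\left(25 - T{\left(6,-4 \right)},-44 \right)} + B} = \sqrt{\left(\left(25 - -4\right) - 44\right) + 660} = \sqrt{\left(\left(25 + 4\right) - 44\right) + 660} = \sqrt{\left(29 - 44\right) + 660} = \sqrt{-15 + 660} = \sqrt{645}$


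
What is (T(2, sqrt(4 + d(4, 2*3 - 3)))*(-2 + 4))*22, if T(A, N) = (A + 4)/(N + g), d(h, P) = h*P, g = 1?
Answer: 264/5 ≈ 52.800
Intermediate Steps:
d(h, P) = P*h
T(A, N) = (4 + A)/(1 + N) (T(A, N) = (A + 4)/(N + 1) = (4 + A)/(1 + N))
(T(2, sqrt(4 + d(4, 2*3 - 3)))*(-2 + 4))*22 = (((4 + 2)/(1 + sqrt(4 + (2*3 - 3)*4)))*(-2 + 4))*22 = ((6/(1 + sqrt(4 + (6 - 3)*4)))*2)*22 = ((6/(1 + sqrt(4 + 3*4)))*2)*22 = ((6/(1 + sqrt(4 + 12)))*2)*22 = ((6/(1 + sqrt(16)))*2)*22 = ((6/(1 + 4))*2)*22 = ((6/5)*2)*22 = (12/5)*22 = 264/5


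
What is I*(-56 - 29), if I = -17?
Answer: 1445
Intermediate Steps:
I*(-56 - 29) = -17*(-56 - 29) = -17*(-85) = 1445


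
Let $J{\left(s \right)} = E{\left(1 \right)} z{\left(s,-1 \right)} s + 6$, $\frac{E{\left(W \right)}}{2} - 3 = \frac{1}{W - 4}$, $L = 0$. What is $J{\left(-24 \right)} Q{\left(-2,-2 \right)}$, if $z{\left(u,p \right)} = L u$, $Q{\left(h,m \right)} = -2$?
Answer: $-12$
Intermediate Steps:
$E{\left(W \right)} = 6 + \frac{2}{-4 + W}$ ($E{\left(W \right)} = 6 + \frac{2}{W - 4} = 6 + \frac{2}{-4 + W}$)
$z{\left(u,p \right)} = 0$ ($z{\left(u,p \right)} = 0 u = 0$)
$J{\left(s \right)} = 6$ ($J{\left(s \right)} = \frac{2 \left(-11 + 3 \cdot 1\right)}{-4 + 1} \cdot 0 s + 6 = \frac{2 \left(-11 + 3\right)}{-3} \cdot 0 + 6 = 2 \left(- \frac{1}{3}\right) \left(-8\right) 0 + 6 = \frac{16}{3} \cdot 0 + 6 = 0 + 6 = 6$)
$J{\left(-24 \right)} Q{\left(-2,-2 \right)} = 6 \left(-2\right) = -12$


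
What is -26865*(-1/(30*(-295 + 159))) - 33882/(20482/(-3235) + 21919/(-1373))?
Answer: 13585501265693/8978697424 ≈ 1513.1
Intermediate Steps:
-26865*(-1/(30*(-295 + 159))) - 33882/(20482/(-3235) + 21919/(-1373)) = -26865/((-30*(-136))) - 33882/(20482*(-1/3235) + 21919*(-1/1373)) = -26865/4080 - 33882/(-20482/3235 - 21919/1373) = -26865*1/4080 - 33882/(-99029751/4441655) = -1791/272 - 33882*(-4441655/99029751) = -1791/272 + 50164051570/33009917 = 13585501265693/8978697424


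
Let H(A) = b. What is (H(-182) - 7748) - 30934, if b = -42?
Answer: -38724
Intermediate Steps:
H(A) = -42
(H(-182) - 7748) - 30934 = (-42 - 7748) - 30934 = -7790 - 30934 = -38724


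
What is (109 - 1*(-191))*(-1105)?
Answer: -331500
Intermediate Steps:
(109 - 1*(-191))*(-1105) = (109 + 191)*(-1105) = 300*(-1105) = -331500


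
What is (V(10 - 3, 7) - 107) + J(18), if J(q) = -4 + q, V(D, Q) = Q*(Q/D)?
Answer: -86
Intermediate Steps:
V(D, Q) = Q²/D
(V(10 - 3, 7) - 107) + J(18) = (7²/(10 - 3) - 107) + (-4 + 18) = (49/7 - 107) + 14 = ((⅐)*49 - 107) + 14 = (7 - 107) + 14 = -100 + 14 = -86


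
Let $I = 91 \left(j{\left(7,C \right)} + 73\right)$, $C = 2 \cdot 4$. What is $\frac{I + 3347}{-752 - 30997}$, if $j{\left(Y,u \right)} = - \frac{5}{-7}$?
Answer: $- \frac{10055}{31749} \approx -0.3167$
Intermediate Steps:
$C = 8$
$j{\left(Y,u \right)} = \frac{5}{7}$ ($j{\left(Y,u \right)} = \left(-5\right) \left(- \frac{1}{7}\right) = \frac{5}{7}$)
$I = 6708$ ($I = 91 \left(\frac{5}{7} + 73\right) = 91 \cdot \frac{516}{7} = 6708$)
$\frac{I + 3347}{-752 - 30997} = \frac{6708 + 3347}{-752 - 30997} = \frac{10055}{-31749} = 10055 \left(- \frac{1}{31749}\right) = - \frac{10055}{31749}$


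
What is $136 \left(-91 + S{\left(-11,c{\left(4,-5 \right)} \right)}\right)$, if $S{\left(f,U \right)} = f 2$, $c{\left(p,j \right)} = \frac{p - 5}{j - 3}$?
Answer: $-15368$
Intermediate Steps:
$c{\left(p,j \right)} = \frac{-5 + p}{-3 + j}$
$S{\left(f,U \right)} = 2 f$
$136 \left(-91 + S{\left(-11,c{\left(4,-5 \right)} \right)}\right) = 136 \left(-91 + 2 \left(-11\right)\right) = 136 \left(-91 - 22\right) = 136 \left(-113\right) = -15368$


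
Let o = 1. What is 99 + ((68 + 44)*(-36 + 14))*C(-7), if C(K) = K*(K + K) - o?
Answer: -238909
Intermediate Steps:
C(K) = -1 + 2*K² (C(K) = K*(K + K) - 1*1 = K*(2*K) - 1 = 2*K² - 1 = -1 + 2*K²)
99 + ((68 + 44)*(-36 + 14))*C(-7) = 99 + ((68 + 44)*(-36 + 14))*(-1 + 2*(-7)²) = 99 + (112*(-22))*(-1 + 2*49) = 99 - 2464*(-1 + 98) = 99 - 2464*97 = 99 - 239008 = -238909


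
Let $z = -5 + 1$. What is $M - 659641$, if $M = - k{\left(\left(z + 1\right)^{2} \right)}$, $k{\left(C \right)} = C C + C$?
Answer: $-659731$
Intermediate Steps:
$z = -4$
$k{\left(C \right)} = C + C^{2}$ ($k{\left(C \right)} = C^{2} + C = C + C^{2}$)
$M = -90$ ($M = - \left(-4 + 1\right)^{2} \left(1 + \left(-4 + 1\right)^{2}\right) = - \left(-3\right)^{2} \left(1 + \left(-3\right)^{2}\right) = - 9 \left(1 + 9\right) = - 9 \cdot 10 = \left(-1\right) 90 = -90$)
$M - 659641 = -90 - 659641 = -659731$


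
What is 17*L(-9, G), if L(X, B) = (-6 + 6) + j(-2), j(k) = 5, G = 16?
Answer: 85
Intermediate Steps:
L(X, B) = 5 (L(X, B) = (-6 + 6) + 5 = 0 + 5 = 5)
17*L(-9, G) = 17*5 = 85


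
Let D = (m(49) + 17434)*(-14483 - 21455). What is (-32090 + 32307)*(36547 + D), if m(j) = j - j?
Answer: -135951920265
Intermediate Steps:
m(j) = 0
D = -626543092 (D = (0 + 17434)*(-14483 - 21455) = 17434*(-35938) = -626543092)
(-32090 + 32307)*(36547 + D) = (-32090 + 32307)*(36547 - 626543092) = 217*(-626506545) = -135951920265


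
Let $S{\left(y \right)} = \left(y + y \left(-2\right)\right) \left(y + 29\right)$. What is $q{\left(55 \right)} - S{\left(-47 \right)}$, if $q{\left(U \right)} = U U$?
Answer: $3871$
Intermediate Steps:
$q{\left(U \right)} = U^{2}$
$S{\left(y \right)} = - y \left(29 + y\right)$ ($S{\left(y \right)} = \left(y - 2 y\right) \left(29 + y\right) = - y \left(29 + y\right)$)
$q{\left(55 \right)} - S{\left(-47 \right)} = 55^{2} - \left(-1\right) \left(-47\right) \left(29 - 47\right) = 3025 - \left(-1\right) \left(-47\right) \left(-18\right) = 3025 - -846 = 3025 + 846 = 3871$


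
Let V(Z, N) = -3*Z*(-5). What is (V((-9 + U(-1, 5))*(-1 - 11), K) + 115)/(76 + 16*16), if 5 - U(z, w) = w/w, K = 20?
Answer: 1015/332 ≈ 3.0572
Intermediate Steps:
U(z, w) = 4 (U(z, w) = 5 - w/w = 5 - 1*1 = 5 - 1 = 4)
V(Z, N) = 15*Z
(V((-9 + U(-1, 5))*(-1 - 11), K) + 115)/(76 + 16*16) = (15*((-9 + 4)*(-1 - 11)) + 115)/(76 + 16*16) = (15*(-5*(-12)) + 115)/(76 + 256) = (15*60 + 115)/332 = (900 + 115)/332 = (1/332)*1015 = 1015/332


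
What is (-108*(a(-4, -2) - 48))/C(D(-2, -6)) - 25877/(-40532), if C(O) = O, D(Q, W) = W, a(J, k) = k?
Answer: -36452923/40532 ≈ -899.36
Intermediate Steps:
(-108*(a(-4, -2) - 48))/C(D(-2, -6)) - 25877/(-40532) = -108*(-2 - 48)/(-6) - 25877/(-40532) = -108*(-50)*(-⅙) - 25877*(-1/40532) = 5400*(-⅙) + 25877/40532 = -900 + 25877/40532 = -36452923/40532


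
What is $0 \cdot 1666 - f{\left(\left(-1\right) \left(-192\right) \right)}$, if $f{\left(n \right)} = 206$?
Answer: $-206$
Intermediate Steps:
$0 \cdot 1666 - f{\left(\left(-1\right) \left(-192\right) \right)} = 0 \cdot 1666 - 206 = 0 - 206 = -206$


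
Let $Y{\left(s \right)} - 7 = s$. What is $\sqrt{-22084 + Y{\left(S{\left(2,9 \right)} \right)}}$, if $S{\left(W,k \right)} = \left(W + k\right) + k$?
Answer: $i \sqrt{22057} \approx 148.52 i$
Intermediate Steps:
$S{\left(W,k \right)} = W + 2 k$
$Y{\left(s \right)} = 7 + s$
$\sqrt{-22084 + Y{\left(S{\left(2,9 \right)} \right)}} = \sqrt{-22084 + \left(7 + \left(2 + 2 \cdot 9\right)\right)} = \sqrt{-22084 + \left(7 + \left(2 + 18\right)\right)} = \sqrt{-22084 + \left(7 + 20\right)} = \sqrt{-22084 + 27} = \sqrt{-22057} = i \sqrt{22057}$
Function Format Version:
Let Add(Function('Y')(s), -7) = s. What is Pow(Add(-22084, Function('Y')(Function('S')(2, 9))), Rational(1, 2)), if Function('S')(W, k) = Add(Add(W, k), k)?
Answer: Mul(I, Pow(22057, Rational(1, 2))) ≈ Mul(148.52, I)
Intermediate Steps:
Function('S')(W, k) = Add(W, Mul(2, k))
Function('Y')(s) = Add(7, s)
Pow(Add(-22084, Function('Y')(Function('S')(2, 9))), Rational(1, 2)) = Pow(Add(-22084, Add(7, Add(2, Mul(2, 9)))), Rational(1, 2)) = Pow(Add(-22084, Add(7, Add(2, 18))), Rational(1, 2)) = Pow(Add(-22084, Add(7, 20)), Rational(1, 2)) = Pow(Add(-22084, 27), Rational(1, 2)) = Pow(-22057, Rational(1, 2)) = Mul(I, Pow(22057, Rational(1, 2)))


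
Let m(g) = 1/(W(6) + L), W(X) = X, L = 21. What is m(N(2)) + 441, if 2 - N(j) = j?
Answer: 11908/27 ≈ 441.04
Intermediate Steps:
N(j) = 2 - j
m(g) = 1/27 (m(g) = 1/(6 + 21) = 1/27)
m(N(2)) + 441 = 1/27 + 441 = 11908/27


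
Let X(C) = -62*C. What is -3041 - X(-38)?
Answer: -5397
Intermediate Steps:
-3041 - X(-38) = -3041 - (-62)*(-38) = -3041 - 1*2356 = -3041 - 2356 = -5397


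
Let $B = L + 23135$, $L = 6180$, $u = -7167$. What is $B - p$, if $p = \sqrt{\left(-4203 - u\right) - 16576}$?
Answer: $29315 - 2 i \sqrt{3403} \approx 29315.0 - 116.67 i$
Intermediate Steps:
$B = 29315$ ($B = 6180 + 23135 = 29315$)
$p = 2 i \sqrt{3403}$ ($p = \sqrt{\left(-4203 - -7167\right) - 16576} = \sqrt{\left(-4203 + 7167\right) - 16576} = \sqrt{2964 - 16576} = \sqrt{-13612} = 2 i \sqrt{3403} \approx 116.67 i$)
$B - p = 29315 - 2 i \sqrt{3403}$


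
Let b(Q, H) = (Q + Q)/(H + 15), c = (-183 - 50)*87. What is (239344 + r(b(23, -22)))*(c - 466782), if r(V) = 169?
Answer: -116655525189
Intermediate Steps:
c = -20271 (c = -233*87 = -20271)
b(Q, H) = 2*Q/(15 + H) (b(Q, H) = (2*Q)/(15 + H) = 2*Q/(15 + H))
(239344 + r(b(23, -22)))*(c - 466782) = (239344 + 169)*(-20271 - 466782) = 239513*(-487053) = -116655525189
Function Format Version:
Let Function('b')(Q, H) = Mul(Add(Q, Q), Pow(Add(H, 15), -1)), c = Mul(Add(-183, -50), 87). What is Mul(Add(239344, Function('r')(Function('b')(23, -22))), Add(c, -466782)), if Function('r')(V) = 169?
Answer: -116655525189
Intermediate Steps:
c = -20271 (c = Mul(-233, 87) = -20271)
Function('b')(Q, H) = Mul(2, Q, Pow(Add(15, H), -1)) (Function('b')(Q, H) = Mul(Mul(2, Q), Pow(Add(15, H), -1)) = Mul(2, Q, Pow(Add(15, H), -1)))
Mul(Add(239344, Function('r')(Function('b')(23, -22))), Add(c, -466782)) = Mul(Add(239344, 169), Add(-20271, -466782)) = Mul(239513, -487053) = -116655525189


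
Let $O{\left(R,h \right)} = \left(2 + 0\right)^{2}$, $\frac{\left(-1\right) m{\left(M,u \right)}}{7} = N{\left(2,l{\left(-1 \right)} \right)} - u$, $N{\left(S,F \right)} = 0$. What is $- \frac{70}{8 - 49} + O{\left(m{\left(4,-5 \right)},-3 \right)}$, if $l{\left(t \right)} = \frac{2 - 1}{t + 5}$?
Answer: $\frac{234}{41} \approx 5.7073$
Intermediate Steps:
$l{\left(t \right)} = \frac{1}{5 + t}$ ($l{\left(t \right)} = 1 \frac{1}{5 + t} = \frac{1}{5 + t}$)
$m{\left(M,u \right)} = 7 u$ ($m{\left(M,u \right)} = - 7 \left(0 - u\right) = - 7 \left(- u\right) = 7 u$)
$O{\left(R,h \right)} = 4$ ($O{\left(R,h \right)} = 2^{2} = 4$)
$- \frac{70}{8 - 49} + O{\left(m{\left(4,-5 \right)},-3 \right)} = - \frac{70}{8 - 49} + 4 = - \frac{70}{-41} + 4 = \left(-70\right) \left(- \frac{1}{41}\right) + 4 = \frac{70}{41} + 4 = \frac{234}{41}$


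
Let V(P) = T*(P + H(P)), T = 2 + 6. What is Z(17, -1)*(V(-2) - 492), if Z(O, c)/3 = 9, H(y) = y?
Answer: -14148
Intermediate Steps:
T = 8
Z(O, c) = 27 (Z(O, c) = 3*9 = 27)
V(P) = 16*P (V(P) = 8*(P + P) = 8*(2*P) = 16*P)
Z(17, -1)*(V(-2) - 492) = 27*(16*(-2) - 492) = 27*(-32 - 492) = 27*(-524) = -14148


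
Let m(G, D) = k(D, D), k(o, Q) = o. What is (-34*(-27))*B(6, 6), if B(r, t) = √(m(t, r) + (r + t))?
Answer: 2754*√2 ≈ 3894.7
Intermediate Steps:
m(G, D) = D
B(r, t) = √(t + 2*r) (B(r, t) = √(r + (r + t)) = √(t + 2*r))
(-34*(-27))*B(6, 6) = (-34*(-27))*√(6 + 2*6) = 918*√(6 + 12) = 918*√18 = 918*(3*√2) = 2754*√2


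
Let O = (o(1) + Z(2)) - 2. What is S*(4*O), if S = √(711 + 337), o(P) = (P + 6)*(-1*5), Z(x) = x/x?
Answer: -288*√262 ≈ -4661.7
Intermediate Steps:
Z(x) = 1
o(P) = -30 - 5*P (o(P) = (6 + P)*(-5) = -30 - 5*P)
O = -36 (O = ((-30 - 5*1) + 1) - 2 = ((-30 - 5) + 1) - 2 = (-35 + 1) - 2 = -34 - 2 = -36)
S = 2*√262 (S = √1048 = 2*√262 ≈ 32.373)
S*(4*O) = (2*√262)*(4*(-36)) = (2*√262)*(-144) = -288*√262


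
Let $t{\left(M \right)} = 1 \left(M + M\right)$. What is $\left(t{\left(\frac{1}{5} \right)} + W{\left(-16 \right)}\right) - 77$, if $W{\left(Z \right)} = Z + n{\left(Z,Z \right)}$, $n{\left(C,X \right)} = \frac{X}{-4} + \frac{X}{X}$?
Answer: $- \frac{438}{5} \approx -87.6$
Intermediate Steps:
$n{\left(C,X \right)} = 1 - \frac{X}{4}$ ($n{\left(C,X \right)} = X \left(- \frac{1}{4}\right) + 1 = - \frac{X}{4} + 1 = 1 - \frac{X}{4}$)
$t{\left(M \right)} = 2 M$ ($t{\left(M \right)} = 1 \cdot 2 M = 2 M$)
$W{\left(Z \right)} = 1 + \frac{3 Z}{4}$ ($W{\left(Z \right)} = Z - \left(-1 + \frac{Z}{4}\right) = 1 + \frac{3 Z}{4}$)
$\left(t{\left(\frac{1}{5} \right)} + W{\left(-16 \right)}\right) - 77 = \left(\frac{2}{5} + \left(1 + \frac{3}{4} \left(-16\right)\right)\right) - 77 = \left(2 \cdot \frac{1}{5} + \left(1 - 12\right)\right) - 77 = \left(\frac{2}{5} - 11\right) - 77 = - \frac{53}{5} - 77 = - \frac{438}{5}$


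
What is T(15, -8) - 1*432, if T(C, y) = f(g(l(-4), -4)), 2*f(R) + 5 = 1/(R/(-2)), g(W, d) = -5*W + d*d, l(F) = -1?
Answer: -18251/42 ≈ -434.55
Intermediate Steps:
g(W, d) = d² - 5*W (g(W, d) = -5*W + d² = d² - 5*W)
f(R) = -5/2 - 1/R (f(R) = -5/2 + 1/(2*((R/(-2)))) = -5/2 + 1/(2*((R*(-½)))) = -5/2 + 1/(2*((-R/2))) = -5/2 + (-2/R)/2 = -5/2 - 1/R)
T(C, y) = -107/42 (T(C, y) = -5/2 - 1/((-4)² - 5*(-1)) = -5/2 - 1/(16 + 5) = -5/2 - 1/21 = -107/42)
T(15, -8) - 1*432 = -107/42 - 1*432 = -107/42 - 432 = -18251/42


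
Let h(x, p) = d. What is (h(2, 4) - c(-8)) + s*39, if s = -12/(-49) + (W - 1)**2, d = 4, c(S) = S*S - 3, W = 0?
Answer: -414/49 ≈ -8.4490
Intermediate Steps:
c(S) = -3 + S**2 (c(S) = S**2 - 3 = -3 + S**2)
s = 61/49 (s = -12/(-49) + (0 - 1)**2 = -12*(-1/49) + (-1)**2 = 12/49 + 1 = 61/49 ≈ 1.2449)
h(x, p) = 4
(h(2, 4) - c(-8)) + s*39 = (4 - (-3 + (-8)**2)) + (61/49)*39 = (4 - (-3 + 64)) + 2379/49 = (4 - 1*61) + 2379/49 = (4 - 61) + 2379/49 = -57 + 2379/49 = -414/49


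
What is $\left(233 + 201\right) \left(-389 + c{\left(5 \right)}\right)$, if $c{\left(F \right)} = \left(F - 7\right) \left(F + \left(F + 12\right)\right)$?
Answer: $-187922$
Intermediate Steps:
$c{\left(F \right)} = \left(-7 + F\right) \left(12 + 2 F\right)$ ($c{\left(F \right)} = \left(-7 + F\right) \left(F + \left(12 + F\right)\right) = \left(-7 + F\right) \left(12 + 2 F\right)$)
$\left(233 + 201\right) \left(-389 + c{\left(5 \right)}\right) = \left(233 + 201\right) \left(-389 - \left(94 - 50\right)\right) = 434 \left(-389 - 44\right) = 434 \left(-433\right) = -187922$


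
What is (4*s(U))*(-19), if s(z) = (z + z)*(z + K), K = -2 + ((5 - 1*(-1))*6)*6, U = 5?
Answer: -166440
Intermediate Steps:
K = 214 (K = -2 + ((5 + 1)*6)*6 = -2 + (6*6)*6 = -2 + 36*6 = -2 + 216 = 214)
s(z) = 2*z*(214 + z) (s(z) = (z + z)*(z + 214) = (2*z)*(214 + z) = 2*z*(214 + z))
(4*s(U))*(-19) = (4*(2*5*(214 + 5)))*(-19) = (4*(2*5*219))*(-19) = (4*2190)*(-19) = 8760*(-19) = -166440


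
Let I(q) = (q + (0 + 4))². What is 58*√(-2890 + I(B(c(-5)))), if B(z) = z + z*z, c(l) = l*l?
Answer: 58*√424826 ≈ 37804.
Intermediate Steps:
c(l) = l²
B(z) = z + z²
I(q) = (4 + q)² (I(q) = (q + 4)² = (4 + q)²)
58*√(-2890 + I(B(c(-5)))) = 58*√(-2890 + (4 + (-5)²*(1 + (-5)²))²) = 58*√(-2890 + (4 + 25*(1 + 25))²) = 58*√(-2890 + (4 + 25*26)²) = 58*√(-2890 + (4 + 650)²) = 58*√(-2890 + 654²) = 58*√(-2890 + 427716) = 58*√424826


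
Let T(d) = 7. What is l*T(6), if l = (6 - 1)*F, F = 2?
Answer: 70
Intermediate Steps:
l = 10 (l = (6 - 1)*2 = 5*2 = 10)
l*T(6) = 10*7 = 70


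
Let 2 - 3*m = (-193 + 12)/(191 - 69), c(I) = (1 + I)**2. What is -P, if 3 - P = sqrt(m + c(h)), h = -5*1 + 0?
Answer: -3 + sqrt(2298846)/366 ≈ 1.1426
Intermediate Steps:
h = -5 (h = -5 + 0 = -5)
m = 425/366 (m = 2/3 - (-193 + 12)/(3*(191 - 69)) = 2/3 - (-181)/(3*122) = 2/3 - 1/3*(-181/122) = 2/3 + 181/366 = 425/366 ≈ 1.1612)
P = 3 - sqrt(2298846)/366 (P = 3 - sqrt(425/366 + (1 - 5)**2) = 3 - sqrt(425/366 + (-4)**2) = 3 - sqrt(425/366 + 16) = 3 - sqrt(6281/366) = 3 - sqrt(2298846)/366 ≈ -1.1426)
-P = -(3 - sqrt(2298846)/366) = -3 + sqrt(2298846)/366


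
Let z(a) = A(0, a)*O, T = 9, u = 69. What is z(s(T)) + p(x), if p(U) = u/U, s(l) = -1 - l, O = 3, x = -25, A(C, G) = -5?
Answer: -444/25 ≈ -17.760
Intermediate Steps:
z(a) = -15 (z(a) = -5*3 = -15)
p(U) = 69/U
z(s(T)) + p(x) = -15 + 69/(-25) = -15 + 69*(-1/25) = -15 - 69/25 = -444/25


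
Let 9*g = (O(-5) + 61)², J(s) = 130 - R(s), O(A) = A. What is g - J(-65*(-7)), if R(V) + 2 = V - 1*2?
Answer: 6025/9 ≈ 669.44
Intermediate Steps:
R(V) = -4 + V (R(V) = -2 + (V - 1*2) = -2 + (V - 2) = -2 + (-2 + V) = -4 + V)
J(s) = 134 - s (J(s) = 130 - (-4 + s) = 130 + (4 - s) = 134 - s)
g = 3136/9 (g = (-5 + 61)²/9 = (⅑)*56² = (⅑)*3136 = 3136/9 ≈ 348.44)
g - J(-65*(-7)) = 3136/9 - (134 - (-65)*(-7)) = 3136/9 - (134 - 1*455) = 3136/9 - (134 - 455) = 3136/9 - 1*(-321) = 3136/9 + 321 = 6025/9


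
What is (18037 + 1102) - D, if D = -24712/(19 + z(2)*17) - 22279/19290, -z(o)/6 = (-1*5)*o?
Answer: 384089613451/20042310 ≈ 19164.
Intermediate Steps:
z(o) = 30*o (z(o) = -6*(-1*5)*o = -(-30)*o = 30*o)
D = -499842361/20042310 (D = -24712/(19 + (30*2)*17) - 22279/19290 = -24712/(19 + 60*17) - 22279*1/19290 = -24712/(19 + 1020) - 22279/19290 = -24712/1039 - 22279/19290 = -499842361/20042310 ≈ -24.939)
(18037 + 1102) - D = (18037 + 1102) - 1*(-499842361/20042310) = 19139 + 499842361/20042310 = 384089613451/20042310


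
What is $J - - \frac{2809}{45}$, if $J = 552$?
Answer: $\frac{27649}{45} \approx 614.42$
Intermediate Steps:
$J - - \frac{2809}{45} = 552 - - \frac{2809}{45} = 552 + \frac{2809}{45} = \frac{27649}{45}$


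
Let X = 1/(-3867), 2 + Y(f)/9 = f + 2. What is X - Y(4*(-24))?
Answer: 3341087/3867 ≈ 864.00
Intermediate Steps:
Y(f) = 9*f (Y(f) = -18 + 9*(f + 2) = -18 + 9*(2 + f) = -18 + (18 + 9*f) = 9*f)
X = -1/3867 ≈ -0.00025860
X - Y(4*(-24)) = -1/3867 - 9*4*(-24) = -1/3867 - 9*(-96) = -1/3867 - 1*(-864) = -1/3867 + 864 = 3341087/3867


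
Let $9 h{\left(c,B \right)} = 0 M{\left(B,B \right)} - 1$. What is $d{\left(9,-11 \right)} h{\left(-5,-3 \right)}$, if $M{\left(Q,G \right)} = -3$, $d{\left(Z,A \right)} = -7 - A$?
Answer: $- \frac{4}{9} \approx -0.44444$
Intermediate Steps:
$h{\left(c,B \right)} = - \frac{1}{9}$ ($h{\left(c,B \right)} = \frac{0 \left(-3\right) - 1}{9} = \frac{0 - 1}{9} = \frac{1}{9} \left(-1\right) = - \frac{1}{9}$)
$d{\left(9,-11 \right)} h{\left(-5,-3 \right)} = \left(-7 - -11\right) \left(- \frac{1}{9}\right) = \left(-7 + 11\right) \left(- \frac{1}{9}\right) = 4 \left(- \frac{1}{9}\right) = - \frac{4}{9}$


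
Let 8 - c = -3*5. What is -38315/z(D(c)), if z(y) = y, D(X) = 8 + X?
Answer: -38315/31 ≈ -1236.0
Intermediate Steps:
c = 23 (c = 8 - (-3)*5 = 8 - 1*(-15) = 8 + 15 = 23)
-38315/z(D(c)) = -38315/(8 + 23) = -38315/31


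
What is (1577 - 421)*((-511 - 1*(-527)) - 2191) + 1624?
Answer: -2512676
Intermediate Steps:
(1577 - 421)*((-511 - 1*(-527)) - 2191) + 1624 = 1156*((-511 + 527) - 2191) + 1624 = 1156*(16 - 2191) + 1624 = 1156*(-2175) + 1624 = -2514300 + 1624 = -2512676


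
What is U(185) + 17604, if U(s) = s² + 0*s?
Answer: 51829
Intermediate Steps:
U(s) = s² (U(s) = s² + 0 = s²)
U(185) + 17604 = 185² + 17604 = 34225 + 17604 = 51829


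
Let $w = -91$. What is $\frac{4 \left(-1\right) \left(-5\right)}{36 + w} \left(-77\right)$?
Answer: $28$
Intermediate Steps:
$\frac{4 \left(-1\right) \left(-5\right)}{36 + w} \left(-77\right) = \frac{4 \left(-1\right) \left(-5\right)}{36 - 91} \left(-77\right) = \frac{\left(-4\right) \left(-5\right)}{-55} \left(-77\right) = \left(- \frac{1}{55}\right) 20 \left(-77\right) = \left(- \frac{4}{11}\right) \left(-77\right) = 28$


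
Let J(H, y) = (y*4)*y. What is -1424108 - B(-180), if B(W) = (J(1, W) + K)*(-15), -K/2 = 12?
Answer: 519532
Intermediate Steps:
K = -24 (K = -2*12 = -24)
J(H, y) = 4*y² (J(H, y) = (4*y)*y = 4*y²)
B(W) = 360 - 60*W² (B(W) = (4*W² - 24)*(-15) = (-24 + 4*W²)*(-15) = 360 - 60*W²)
-1424108 - B(-180) = -1424108 - (360 - 60*(-180)²) = -1424108 - (360 - 60*32400) = -1424108 - (360 - 1944000) = -1424108 - 1*(-1943640) = -1424108 + 1943640 = 519532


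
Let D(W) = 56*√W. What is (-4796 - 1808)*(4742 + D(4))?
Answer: -32055816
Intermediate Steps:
(-4796 - 1808)*(4742 + D(4)) = (-4796 - 1808)*(4742 + 56*√4) = -6604*(4742 + 56*2) = -6604*(4742 + 112) = -6604*4854 = -32055816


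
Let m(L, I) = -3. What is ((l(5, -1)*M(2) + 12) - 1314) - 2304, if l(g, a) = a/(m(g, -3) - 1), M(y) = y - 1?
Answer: -14423/4 ≈ -3605.8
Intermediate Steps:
M(y) = -1 + y
l(g, a) = -a/4 (l(g, a) = a/(-3 - 1) = a/(-4) = -a/4)
((l(5, -1)*M(2) + 12) - 1314) - 2304 = (((-¼*(-1))*(-1 + 2) + 12) - 1314) - 2304 = (((¼)*1 + 12) - 1314) - 2304 = ((¼ + 12) - 1314) - 2304 = (49/4 - 1314) - 2304 = -5207/4 - 2304 = -14423/4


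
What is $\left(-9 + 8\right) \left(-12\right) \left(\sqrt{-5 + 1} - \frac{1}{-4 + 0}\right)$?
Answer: $3 + 24 i \approx 3.0 + 24.0 i$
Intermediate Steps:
$\left(-9 + 8\right) \left(-12\right) \left(\sqrt{-5 + 1} - \frac{1}{-4 + 0}\right) = \left(-1\right) \left(-12\right) \left(\sqrt{-4} - \frac{1}{-4}\right) = 12 \left(2 i - - \frac{1}{4}\right) = 12 \left(2 i + \frac{1}{4}\right) = 12 \left(\frac{1}{4} + 2 i\right) = 3 + 24 i$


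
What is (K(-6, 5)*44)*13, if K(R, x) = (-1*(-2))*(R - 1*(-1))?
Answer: -5720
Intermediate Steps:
K(R, x) = 2 + 2*R (K(R, x) = 2*(R + 1) = 2*(1 + R) = 2 + 2*R)
(K(-6, 5)*44)*13 = ((2 + 2*(-6))*44)*13 = ((2 - 12)*44)*13 = -10*44*13 = -440*13 = -5720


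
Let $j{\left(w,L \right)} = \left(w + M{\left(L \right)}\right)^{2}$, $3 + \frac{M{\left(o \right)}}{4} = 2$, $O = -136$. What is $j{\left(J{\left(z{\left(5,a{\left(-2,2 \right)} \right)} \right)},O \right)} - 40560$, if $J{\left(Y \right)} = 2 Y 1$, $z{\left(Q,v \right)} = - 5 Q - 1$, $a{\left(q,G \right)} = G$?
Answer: $-37424$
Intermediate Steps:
$M{\left(o \right)} = -4$ ($M{\left(o \right)} = -12 + 4 \cdot 2 = -12 + 8 = -4$)
$z{\left(Q,v \right)} = -1 - 5 Q$
$J{\left(Y \right)} = 2 Y$
$j{\left(w,L \right)} = \left(-4 + w\right)^{2}$ ($j{\left(w,L \right)} = \left(w - 4\right)^{2} = \left(-4 + w\right)^{2}$)
$j{\left(J{\left(z{\left(5,a{\left(-2,2 \right)} \right)} \right)},O \right)} - 40560 = \left(-4 + 2 \left(-1 - 25\right)\right)^{2} - 40560 = \left(-4 + 2 \left(-26\right)\right)^{2} - 40560 = \left(-4 - 52\right)^{2} - 40560 = \left(-56\right)^{2} - 40560 = 3136 - 40560 = -37424$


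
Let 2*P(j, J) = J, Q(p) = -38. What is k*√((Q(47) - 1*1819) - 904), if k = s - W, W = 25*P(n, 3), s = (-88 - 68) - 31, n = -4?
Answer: -449*I*√2761/2 ≈ -11796.0*I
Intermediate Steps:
P(j, J) = J/2
s = -187 (s = -156 - 31 = -187)
W = 75/2 (W = 25*((½)*3) = 25*(3/2) = 75/2 ≈ 37.500)
k = -449/2 (k = -187 - 1*75/2 = -187 - 75/2 = -449/2 ≈ -224.50)
k*√((Q(47) - 1*1819) - 904) = -449*√((-38 - 1*1819) - 904)/2 = -449*√((-38 - 1819) - 904)/2 = -449*√(-1857 - 904)/2 = -449*I*√2761/2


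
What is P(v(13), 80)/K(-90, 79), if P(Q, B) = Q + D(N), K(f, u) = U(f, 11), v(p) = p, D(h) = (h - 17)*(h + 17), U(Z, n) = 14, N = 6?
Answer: -120/7 ≈ -17.143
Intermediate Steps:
D(h) = (-17 + h)*(17 + h)
K(f, u) = 14
P(Q, B) = -253 + Q (P(Q, B) = Q + (-289 + 6²) = Q + (-289 + 36) = Q - 253 = -253 + Q)
P(v(13), 80)/K(-90, 79) = (-253 + 13)/14 = -240*1/14 = -120/7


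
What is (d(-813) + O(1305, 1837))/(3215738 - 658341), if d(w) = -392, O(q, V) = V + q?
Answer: 2750/2557397 ≈ 0.0010753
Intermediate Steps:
(d(-813) + O(1305, 1837))/(3215738 - 658341) = (-392 + (1837 + 1305))/(3215738 - 658341) = (-392 + 3142)/2557397 = 2750*(1/2557397) = 2750/2557397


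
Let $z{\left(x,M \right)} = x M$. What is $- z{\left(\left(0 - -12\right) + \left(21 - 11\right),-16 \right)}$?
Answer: $352$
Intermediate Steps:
$z{\left(x,M \right)} = M x$
$- z{\left(\left(0 - -12\right) + \left(21 - 11\right),-16 \right)} = - \left(-16\right) \left(\left(0 - -12\right) + \left(21 - 11\right)\right) = - \left(-16\right) \left(\left(0 + 12\right) + \left(21 - 11\right)\right) = - \left(-16\right) \left(12 + 10\right) = - \left(-16\right) 22 = \left(-1\right) \left(-352\right) = 352$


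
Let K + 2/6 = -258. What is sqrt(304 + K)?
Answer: sqrt(411)/3 ≈ 6.7577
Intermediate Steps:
K = -775/3 (K = -1/3 - 258 = -775/3 ≈ -258.33)
sqrt(304 + K) = sqrt(304 - 775/3) = sqrt(137/3) = sqrt(411)/3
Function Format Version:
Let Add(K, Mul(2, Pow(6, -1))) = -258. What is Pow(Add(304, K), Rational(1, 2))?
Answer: Mul(Rational(1, 3), Pow(411, Rational(1, 2))) ≈ 6.7577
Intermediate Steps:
K = Rational(-775, 3) (K = Add(Rational(-1, 3), -258) = Rational(-775, 3) ≈ -258.33)
Pow(Add(304, K), Rational(1, 2)) = Pow(Add(304, Rational(-775, 3)), Rational(1, 2)) = Pow(Rational(137, 3), Rational(1, 2)) = Mul(Rational(1, 3), Pow(411, Rational(1, 2)))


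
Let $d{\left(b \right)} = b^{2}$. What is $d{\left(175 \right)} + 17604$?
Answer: $48229$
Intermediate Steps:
$d{\left(175 \right)} + 17604 = 175^{2} + 17604 = 30625 + 17604 = 48229$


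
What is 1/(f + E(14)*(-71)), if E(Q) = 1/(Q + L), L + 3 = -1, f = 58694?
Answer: 10/586869 ≈ 1.7040e-5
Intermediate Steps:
L = -4 (L = -3 - 1 = -4)
E(Q) = 1/(-4 + Q) (E(Q) = 1/(Q - 4) = 1/(-4 + Q))
1/(f + E(14)*(-71)) = 1/(58694 - 71/(-4 + 14)) = 1/(58694 - 71/10) = 1/(586869/10) = 10/586869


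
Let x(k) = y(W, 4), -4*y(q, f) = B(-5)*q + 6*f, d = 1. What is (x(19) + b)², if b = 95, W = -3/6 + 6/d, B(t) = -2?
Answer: 134689/16 ≈ 8418.1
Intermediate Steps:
W = 11/2 (W = -3/6 + 6/1 = -3*⅙ + 6*1 = -½ + 6 = 11/2 ≈ 5.5000)
y(q, f) = q/2 - 3*f/2 (y(q, f) = -(-2*q + 6*f)/4 = q/2 - 3*f/2)
x(k) = -13/4 (x(k) = (½)*(11/2) - 3/2*4 = 11/4 - 6 = -13/4)
(x(19) + b)² = (-13/4 + 95)² = (367/4)² = 134689/16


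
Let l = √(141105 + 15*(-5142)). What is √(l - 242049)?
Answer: √(-242049 + 5*√2559) ≈ 491.73*I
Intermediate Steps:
l = 5*√2559 (l = √(141105 - 77130) = √63975 = 5*√2559 ≈ 252.93)
√(l - 242049) = √(5*√2559 - 242049) = √(-242049 + 5*√2559)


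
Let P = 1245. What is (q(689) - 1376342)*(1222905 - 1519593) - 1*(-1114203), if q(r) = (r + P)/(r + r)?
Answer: 281349603787515/689 ≈ 4.0834e+11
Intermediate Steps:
q(r) = (1245 + r)/(2*r) (q(r) = (r + 1245)/(r + r) = (1245 + r)/((2*r)) = (1245 + r)*(1/(2*r)) = (1245 + r)/(2*r))
(q(689) - 1376342)*(1222905 - 1519593) - 1*(-1114203) = ((½)*(1245 + 689)/689 - 1376342)*(1222905 - 1519593) - 1*(-1114203) = ((½)*(1/689)*1934 - 1376342)*(-296688) + 1114203 = (967/689 - 1376342)*(-296688) + 1114203 = -948298671/689*(-296688) + 1114203 = 281348836101648/689 + 1114203 = 281349603787515/689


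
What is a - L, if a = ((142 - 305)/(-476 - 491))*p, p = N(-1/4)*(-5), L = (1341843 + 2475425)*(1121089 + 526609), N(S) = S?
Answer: -24328578356178737/3868 ≈ -6.2897e+12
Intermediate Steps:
L = 6289704849064 (L = 3817268*1647698 = 6289704849064)
p = 5/4 (p = -1/4*(-5) = -1*¼*(-5) = -¼*(-5) = 5/4 ≈ 1.2500)
a = 815/3868 (a = ((142 - 305)/(-476 - 491))*(5/4) = -163/(-967)*(5/4) = -163*(-1/967)*(5/4) = (163/967)*(5/4) = 815/3868 ≈ 0.21070)
a - L = 815/3868 - 1*6289704849064 = 815/3868 - 6289704849064 = -24328578356178737/3868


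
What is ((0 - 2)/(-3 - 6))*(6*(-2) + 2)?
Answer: -20/9 ≈ -2.2222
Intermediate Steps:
((0 - 2)/(-3 - 6))*(6*(-2) + 2) = (-2/(-9))*(-12 + 2) = -2*(-⅑)*(-10) = (2/9)*(-10) = -20/9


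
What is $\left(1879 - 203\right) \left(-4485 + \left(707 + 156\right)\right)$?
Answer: $-6070472$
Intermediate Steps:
$\left(1879 - 203\right) \left(-4485 + \left(707 + 156\right)\right) = 1676 \left(-4485 + 863\right) = 1676 \left(-3622\right) = -6070472$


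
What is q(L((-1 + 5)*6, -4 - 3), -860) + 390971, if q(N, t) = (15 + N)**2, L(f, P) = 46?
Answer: 394692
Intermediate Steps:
q(L((-1 + 5)*6, -4 - 3), -860) + 390971 = (15 + 46)**2 + 390971 = 61**2 + 390971 = 3721 + 390971 = 394692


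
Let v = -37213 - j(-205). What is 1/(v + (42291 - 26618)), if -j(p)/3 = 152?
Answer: -1/21084 ≈ -4.7429e-5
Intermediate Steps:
j(p) = -456 (j(p) = -3*152 = -456)
v = -36757 (v = -37213 - 1*(-456) = -37213 + 456 = -36757)
1/(v + (42291 - 26618)) = 1/(-36757 + (42291 - 26618)) = 1/(-36757 + 15673) = 1/(-21084) = -1/21084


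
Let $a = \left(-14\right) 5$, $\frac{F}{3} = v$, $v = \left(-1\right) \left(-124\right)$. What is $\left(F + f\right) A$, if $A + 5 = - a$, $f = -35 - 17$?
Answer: $20800$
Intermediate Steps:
$v = 124$
$F = 372$ ($F = 3 \cdot 124 = 372$)
$f = -52$
$a = -70$
$A = 65$ ($A = -5 - -70 = -5 + 70 = 65$)
$\left(F + f\right) A = \left(372 - 52\right) 65 = 320 \cdot 65 = 20800$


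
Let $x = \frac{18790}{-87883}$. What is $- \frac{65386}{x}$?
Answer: $\frac{2873158919}{9395} \approx 3.0582 \cdot 10^{5}$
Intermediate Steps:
$x = - \frac{18790}{87883}$ ($x = 18790 \left(- \frac{1}{87883}\right) = - \frac{18790}{87883} \approx -0.21381$)
$- \frac{65386}{x} = - \frac{65386}{- \frac{18790}{87883}} = \left(-65386\right) \left(- \frac{87883}{18790}\right) = \frac{2873158919}{9395}$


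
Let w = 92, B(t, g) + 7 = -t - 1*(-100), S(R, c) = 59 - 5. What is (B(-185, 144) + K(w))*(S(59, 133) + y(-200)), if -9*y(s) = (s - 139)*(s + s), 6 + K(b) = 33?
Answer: -13736590/3 ≈ -4.5789e+6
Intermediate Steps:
S(R, c) = 54
B(t, g) = 93 - t (B(t, g) = -7 + (-t - 1*(-100)) = -7 + (-t + 100) = -7 + (100 - t) = 93 - t)
K(b) = 27 (K(b) = -6 + 33 = 27)
y(s) = -2*s*(-139 + s)/9 (y(s) = -(s - 139)*(s + s)/9 = -(-139 + s)*2*s/9 = -2*s*(-139 + s)/9)
(B(-185, 144) + K(w))*(S(59, 133) + y(-200)) = ((93 - 1*(-185)) + 27)*(54 + (2/9)*(-200)*(139 - 1*(-200))) = ((93 + 185) + 27)*(54 + (2/9)*(-200)*(139 + 200)) = (278 + 27)*(54 + (2/9)*(-200)*339) = 305*(54 - 45200/3) = 305*(-45038/3) = -13736590/3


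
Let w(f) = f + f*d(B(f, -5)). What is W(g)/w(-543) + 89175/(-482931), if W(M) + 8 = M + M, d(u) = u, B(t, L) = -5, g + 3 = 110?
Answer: -5233573/58273674 ≈ -0.089810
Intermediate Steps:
g = 107 (g = -3 + 110 = 107)
w(f) = -4*f (w(f) = f + f*(-5) = f - 5*f = -4*f)
W(M) = -8 + 2*M (W(M) = -8 + (M + M) = -8 + 2*M)
W(g)/w(-543) + 89175/(-482931) = (-8 + 2*107)/((-4*(-543))) + 89175/(-482931) = (-8 + 214)/2172 + 89175*(-1/482931) = 206*(1/2172) - 29725/160977 = 103/1086 - 29725/160977 = -5233573/58273674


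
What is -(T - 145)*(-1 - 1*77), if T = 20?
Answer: -9750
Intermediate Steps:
-(T - 145)*(-1 - 1*77) = -(20 - 145)*(-1 - 1*77) = -(-125)*(-1 - 77) = -(-125)*(-78) = -1*9750 = -9750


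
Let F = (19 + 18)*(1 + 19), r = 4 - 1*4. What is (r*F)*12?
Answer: 0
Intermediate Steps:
r = 0 (r = 4 - 4 = 0)
F = 740 (F = 37*20 = 740)
(r*F)*12 = (0*740)*12 = 0*12 = 0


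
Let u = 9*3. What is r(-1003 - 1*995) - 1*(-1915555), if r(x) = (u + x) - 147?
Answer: 1913437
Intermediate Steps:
u = 27
r(x) = -120 + x (r(x) = (27 + x) - 147 = -120 + x)
r(-1003 - 1*995) - 1*(-1915555) = (-120 + (-1003 - 1*995)) - 1*(-1915555) = (-120 + (-1003 - 995)) + 1915555 = (-120 - 1998) + 1915555 = -2118 + 1915555 = 1913437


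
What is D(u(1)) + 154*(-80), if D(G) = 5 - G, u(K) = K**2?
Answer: -12316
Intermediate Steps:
D(u(1)) + 154*(-80) = (5 - 1*1**2) + 154*(-80) = (5 - 1*1) - 12320 = (5 - 1) - 12320 = 4 - 12320 = -12316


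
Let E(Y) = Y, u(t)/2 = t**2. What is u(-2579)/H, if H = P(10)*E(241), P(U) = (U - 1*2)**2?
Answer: 6651241/7712 ≈ 862.45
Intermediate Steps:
P(U) = (-2 + U)**2 (P(U) = (U - 2)**2 = (-2 + U)**2)
u(t) = 2*t**2
H = 15424 (H = (-2 + 10)**2*241 = 8**2*241 = 64*241 = 15424)
u(-2579)/H = (2*(-2579)**2)/15424 = (2*6651241)*(1/15424) = 13302482*(1/15424) = 6651241/7712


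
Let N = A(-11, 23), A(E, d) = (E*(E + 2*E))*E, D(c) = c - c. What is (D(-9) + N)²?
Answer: 15944049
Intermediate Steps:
D(c) = 0
A(E, d) = 3*E³ (A(E, d) = (E*(3*E))*E = (3*E²)*E = 3*E³)
N = -3993 (N = 3*(-11)³ = 3*(-1331) = -3993)
(D(-9) + N)² = (0 - 3993)² = (-3993)² = 15944049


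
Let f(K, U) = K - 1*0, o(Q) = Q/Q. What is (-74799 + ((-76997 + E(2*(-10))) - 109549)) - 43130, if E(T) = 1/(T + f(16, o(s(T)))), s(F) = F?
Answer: -1217901/4 ≈ -3.0448e+5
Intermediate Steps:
o(Q) = 1
f(K, U) = K (f(K, U) = K + 0 = K)
E(T) = 1/(16 + T) (E(T) = 1/(T + 16) = 1/(16 + T))
(-74799 + ((-76997 + E(2*(-10))) - 109549)) - 43130 = (-74799 + ((-76997 + 1/(16 + 2*(-10))) - 109549)) - 43130 = (-74799 + ((-76997 + 1/(16 - 20)) - 109549)) - 43130 = (-74799 + ((-76997 + 1/(-4)) - 109549)) - 43130 = (-74799 + ((-76997 - ¼) - 109549)) - 43130 = (-74799 + (-307989/4 - 109549)) - 43130 = (-74799 - 746185/4) - 43130 = -1045381/4 - 43130 = -1217901/4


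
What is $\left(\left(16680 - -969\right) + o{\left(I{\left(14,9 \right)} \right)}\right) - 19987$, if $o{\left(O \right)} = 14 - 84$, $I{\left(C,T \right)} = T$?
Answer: $-2408$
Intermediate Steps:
$o{\left(O \right)} = -70$ ($o{\left(O \right)} = 14 - 84 = -70$)
$\left(\left(16680 - -969\right) + o{\left(I{\left(14,9 \right)} \right)}\right) - 19987 = \left(\left(16680 - -969\right) - 70\right) - 19987 = \left(\left(16680 + 969\right) - 70\right) - 19987 = \left(17649 - 70\right) - 19987 = 17579 - 19987 = -2408$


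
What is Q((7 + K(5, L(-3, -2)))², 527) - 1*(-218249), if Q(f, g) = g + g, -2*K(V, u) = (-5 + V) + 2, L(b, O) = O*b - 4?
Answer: 219303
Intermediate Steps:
L(b, O) = -4 + O*b
K(V, u) = 3/2 - V/2 (K(V, u) = -((-5 + V) + 2)/2 = -(-3 + V)/2 = 3/2 - V/2)
Q(f, g) = 2*g
Q((7 + K(5, L(-3, -2)))², 527) - 1*(-218249) = 2*527 - 1*(-218249) = 1054 + 218249 = 219303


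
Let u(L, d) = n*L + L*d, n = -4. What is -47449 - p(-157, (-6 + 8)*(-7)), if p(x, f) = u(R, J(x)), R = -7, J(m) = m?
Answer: -48576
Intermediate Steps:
u(L, d) = -4*L + L*d
p(x, f) = 28 - 7*x (p(x, f) = -7*(-4 + x) = 28 - 7*x)
-47449 - p(-157, (-6 + 8)*(-7)) = -47449 - (28 - 7*(-157)) = -47449 - (28 + 1099) = -47449 - 1*1127 = -47449 - 1127 = -48576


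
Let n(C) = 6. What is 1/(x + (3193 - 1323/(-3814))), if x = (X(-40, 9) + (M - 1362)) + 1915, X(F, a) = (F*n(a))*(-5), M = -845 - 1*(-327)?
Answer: 3814/16889715 ≈ 0.00022582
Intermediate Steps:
M = -518 (M = -845 + 327 = -518)
X(F, a) = -30*F (X(F, a) = (F*6)*(-5) = (6*F)*(-5) = -30*F)
x = 1235 (x = (-30*(-40) + (-518 - 1362)) + 1915 = (1200 - 1880) + 1915 = -680 + 1915 = 1235)
1/(x + (3193 - 1323/(-3814))) = 1/(1235 + (3193 - 1323/(-3814))) = 1/(1235 + (3193 - 1323*(-1/3814))) = 1/(1235 + (3193 + 1323/3814)) = 1/(1235 + 12179425/3814) = 1/(16889715/3814) = 3814/16889715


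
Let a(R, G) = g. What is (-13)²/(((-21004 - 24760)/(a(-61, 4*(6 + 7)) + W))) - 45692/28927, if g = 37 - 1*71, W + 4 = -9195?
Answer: 43045976791/1323815228 ≈ 32.517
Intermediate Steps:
W = -9199 (W = -4 - 9195 = -9199)
g = -34 (g = 37 - 71 = -34)
a(R, G) = -34
(-13)²/(((-21004 - 24760)/(a(-61, 4*(6 + 7)) + W))) - 45692/28927 = (-13)²/(((-21004 - 24760)/(-34 - 9199))) - 45692/28927 = 169/((-45764/(-9233))) - 45692*1/28927 = 169/((-45764*(-1/9233))) - 45692/28927 = 169/(45764/9233) - 45692/28927 = 169*(9233/45764) - 45692/28927 = 1560377/45764 - 45692/28927 = 43045976791/1323815228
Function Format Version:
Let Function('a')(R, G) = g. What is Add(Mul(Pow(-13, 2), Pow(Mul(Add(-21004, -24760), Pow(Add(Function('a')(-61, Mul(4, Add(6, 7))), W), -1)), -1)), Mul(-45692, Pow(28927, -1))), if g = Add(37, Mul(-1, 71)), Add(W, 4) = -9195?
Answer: Rational(43045976791, 1323815228) ≈ 32.517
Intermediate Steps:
W = -9199 (W = Add(-4, -9195) = -9199)
g = -34 (g = Add(37, -71) = -34)
Function('a')(R, G) = -34
Add(Mul(Pow(-13, 2), Pow(Mul(Add(-21004, -24760), Pow(Add(Function('a')(-61, Mul(4, Add(6, 7))), W), -1)), -1)), Mul(-45692, Pow(28927, -1))) = Add(Mul(Pow(-13, 2), Pow(Mul(Add(-21004, -24760), Pow(Add(-34, -9199), -1)), -1)), Mul(-45692, Pow(28927, -1))) = Add(Mul(169, Pow(Mul(-45764, Pow(-9233, -1)), -1)), Mul(-45692, Rational(1, 28927))) = Add(Mul(169, Pow(Mul(-45764, Rational(-1, 9233)), -1)), Rational(-45692, 28927)) = Add(Mul(169, Pow(Rational(45764, 9233), -1)), Rational(-45692, 28927)) = Add(Mul(169, Rational(9233, 45764)), Rational(-45692, 28927)) = Add(Rational(1560377, 45764), Rational(-45692, 28927)) = Rational(43045976791, 1323815228)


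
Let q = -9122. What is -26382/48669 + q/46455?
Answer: -556511476/753639465 ≈ -0.73843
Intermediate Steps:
-26382/48669 + q/46455 = -26382/48669 - 9122/46455 = -26382*1/48669 - 9122*1/46455 = -8794/16223 - 9122/46455 = -556511476/753639465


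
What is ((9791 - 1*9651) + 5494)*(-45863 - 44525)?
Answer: -509245992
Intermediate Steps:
((9791 - 1*9651) + 5494)*(-45863 - 44525) = ((9791 - 9651) + 5494)*(-90388) = (140 + 5494)*(-90388) = 5634*(-90388) = -509245992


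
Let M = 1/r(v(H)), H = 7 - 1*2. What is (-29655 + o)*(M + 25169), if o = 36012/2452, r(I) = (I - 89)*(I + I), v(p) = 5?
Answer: -16005794906417/21455 ≈ -7.4602e+8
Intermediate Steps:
H = 5 (H = 7 - 2 = 5)
r(I) = 2*I*(-89 + I) (r(I) = (-89 + I)*(2*I) = 2*I*(-89 + I))
o = 9003/613 (o = 36012*(1/2452) = 9003/613 ≈ 14.687)
M = -1/840 (M = 1/(2*5*(-89 + 5)) = 1/(2*5*(-84)) = 1/(-840) = -1/840 ≈ -0.0011905)
(-29655 + o)*(M + 25169) = (-29655 + 9003/613)*(-1/840 + 25169) = -18169512/613*21141959/840 = -16005794906417/21455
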